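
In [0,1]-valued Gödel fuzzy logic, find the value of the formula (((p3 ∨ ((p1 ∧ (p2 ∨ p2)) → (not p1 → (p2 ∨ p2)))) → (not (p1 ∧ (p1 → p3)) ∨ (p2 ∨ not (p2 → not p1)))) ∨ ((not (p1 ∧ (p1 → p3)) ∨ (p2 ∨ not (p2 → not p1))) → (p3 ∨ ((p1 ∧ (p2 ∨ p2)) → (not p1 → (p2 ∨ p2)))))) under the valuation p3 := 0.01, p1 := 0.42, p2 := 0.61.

1.00

(p2 ∨ p2) = max(0.61, 0.61) = 0.61
(p1 ∧ (p2 ∨ p2)) = min(0.42, 0.61) = 0.42
not p1: Gödel ¬ of 0.42 = 0 (operand ≠ 0)
(p2 ∨ p2) = max(0.61, 0.61) = 0.61
(not p1 → (p2 ∨ p2)): 0 ≤ 0.61, so result = 1
((p1 ∧ (p2 ∨ p2)) → (not p1 → (p2 ∨ p2))): 0.42 ≤ 1, so result = 1
(p3 ∨ ((p1 ∧ (p2 ∨ p2)) → (not p1 → (p2 ∨ p2)))) = max(0.01, 1) = 1
(p1 → p3): 0.42 > 0.01, so result = 0.01
(p1 ∧ (p1 → p3)) = min(0.42, 0.01) = 0.01
not (p1 ∧ (p1 → p3)): Gödel ¬ of 0.01 = 0 (operand ≠ 0)
not p1: Gödel ¬ of 0.42 = 0 (operand ≠ 0)
(p2 → not p1): 0.61 > 0, so result = 0
not (p2 → not p1): Gödel ¬ of 0 = 1 (operand is 0)
(p2 ∨ not (p2 → not p1)) = max(0.61, 1) = 1
(not (p1 ∧ (p1 → p3)) ∨ (p2 ∨ not (p2 → not p1))) = max(0, 1) = 1
((p3 ∨ ((p1 ∧ (p2 ∨ p2)) → (not p1 → (p2 ∨ p2)))) → (not (p1 ∧ (p1 → p3)) ∨ (p2 ∨ not (p2 → not p1)))): 1 ≤ 1, so result = 1
(p1 → p3): 0.42 > 0.01, so result = 0.01
(p1 ∧ (p1 → p3)) = min(0.42, 0.01) = 0.01
not (p1 ∧ (p1 → p3)): Gödel ¬ of 0.01 = 0 (operand ≠ 0)
not p1: Gödel ¬ of 0.42 = 0 (operand ≠ 0)
(p2 → not p1): 0.61 > 0, so result = 0
not (p2 → not p1): Gödel ¬ of 0 = 1 (operand is 0)
(p2 ∨ not (p2 → not p1)) = max(0.61, 1) = 1
(not (p1 ∧ (p1 → p3)) ∨ (p2 ∨ not (p2 → not p1))) = max(0, 1) = 1
(p2 ∨ p2) = max(0.61, 0.61) = 0.61
(p1 ∧ (p2 ∨ p2)) = min(0.42, 0.61) = 0.42
not p1: Gödel ¬ of 0.42 = 0 (operand ≠ 0)
(p2 ∨ p2) = max(0.61, 0.61) = 0.61
(not p1 → (p2 ∨ p2)): 0 ≤ 0.61, so result = 1
((p1 ∧ (p2 ∨ p2)) → (not p1 → (p2 ∨ p2))): 0.42 ≤ 1, so result = 1
(p3 ∨ ((p1 ∧ (p2 ∨ p2)) → (not p1 → (p2 ∨ p2)))) = max(0.01, 1) = 1
((not (p1 ∧ (p1 → p3)) ∨ (p2 ∨ not (p2 → not p1))) → (p3 ∨ ((p1 ∧ (p2 ∨ p2)) → (not p1 → (p2 ∨ p2))))): 1 ≤ 1, so result = 1
(((p3 ∨ ((p1 ∧ (p2 ∨ p2)) → (not p1 → (p2 ∨ p2)))) → (not (p1 ∧ (p1 → p3)) ∨ (p2 ∨ not (p2 → not p1)))) ∨ ((not (p1 ∧ (p1 → p3)) ∨ (p2 ∨ not (p2 → not p1))) → (p3 ∨ ((p1 ∧ (p2 ∨ p2)) → (not p1 → (p2 ∨ p2)))))) = max(1, 1) = 1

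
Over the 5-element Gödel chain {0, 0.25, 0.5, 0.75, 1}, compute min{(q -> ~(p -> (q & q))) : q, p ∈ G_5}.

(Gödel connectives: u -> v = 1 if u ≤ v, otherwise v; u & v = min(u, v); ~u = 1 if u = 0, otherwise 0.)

The minimum is attained at q = 0.25, p = 0:
  (q & q) = min(0.25, 0.25) = 0.25
  (p -> (q & q)): 0 ≤ 0.25, so result = 1
  ~(p -> (q & q)): Gödel ¬ of 1 = 0 (operand ≠ 0)
  (q -> ~(p -> (q & q))): 0.25 > 0, so result = 0
Checking all 25 assignments confirms none give a value below 0.00.

0.00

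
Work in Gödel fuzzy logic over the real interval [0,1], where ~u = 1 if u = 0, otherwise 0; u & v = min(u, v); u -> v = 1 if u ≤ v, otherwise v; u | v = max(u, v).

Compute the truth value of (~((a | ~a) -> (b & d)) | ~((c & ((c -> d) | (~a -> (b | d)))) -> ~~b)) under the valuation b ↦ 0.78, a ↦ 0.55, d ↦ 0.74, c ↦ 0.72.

0.00

~a: Gödel ¬ of 0.55 = 0 (operand ≠ 0)
(a | ~a) = max(0.55, 0) = 0.55
(b & d) = min(0.78, 0.74) = 0.74
((a | ~a) -> (b & d)): 0.55 ≤ 0.74, so result = 1
~((a | ~a) -> (b & d)): Gödel ¬ of 1 = 0 (operand ≠ 0)
(c -> d): 0.72 ≤ 0.74, so result = 1
~a: Gödel ¬ of 0.55 = 0 (operand ≠ 0)
(b | d) = max(0.78, 0.74) = 0.78
(~a -> (b | d)): 0 ≤ 0.78, so result = 1
((c -> d) | (~a -> (b | d))) = max(1, 1) = 1
(c & ((c -> d) | (~a -> (b | d)))) = min(0.72, 1) = 0.72
~b: Gödel ¬ of 0.78 = 0 (operand ≠ 0)
~~b: Gödel ¬ of 0 = 1 (operand is 0)
((c & ((c -> d) | (~a -> (b | d)))) -> ~~b): 0.72 ≤ 1, so result = 1
~((c & ((c -> d) | (~a -> (b | d)))) -> ~~b): Gödel ¬ of 1 = 0 (operand ≠ 0)
(~((a | ~a) -> (b & d)) | ~((c & ((c -> d) | (~a -> (b | d)))) -> ~~b)) = max(0, 0) = 0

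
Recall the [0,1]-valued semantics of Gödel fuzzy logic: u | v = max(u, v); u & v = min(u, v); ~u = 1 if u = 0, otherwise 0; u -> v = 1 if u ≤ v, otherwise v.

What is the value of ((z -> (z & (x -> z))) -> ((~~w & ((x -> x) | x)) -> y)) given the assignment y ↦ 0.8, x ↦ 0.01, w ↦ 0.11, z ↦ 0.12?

(x -> z): 0.01 ≤ 0.12, so result = 1
(z & (x -> z)) = min(0.12, 1) = 0.12
(z -> (z & (x -> z))): 0.12 ≤ 0.12, so result = 1
~w: Gödel ¬ of 0.11 = 0 (operand ≠ 0)
~~w: Gödel ¬ of 0 = 1 (operand is 0)
(x -> x): 0.01 ≤ 0.01, so result = 1
((x -> x) | x) = max(1, 0.01) = 1
(~~w & ((x -> x) | x)) = min(1, 1) = 1
((~~w & ((x -> x) | x)) -> y): 1 > 0.8, so result = 0.8
((z -> (z & (x -> z))) -> ((~~w & ((x -> x) | x)) -> y)): 1 > 0.8, so result = 0.8

0.80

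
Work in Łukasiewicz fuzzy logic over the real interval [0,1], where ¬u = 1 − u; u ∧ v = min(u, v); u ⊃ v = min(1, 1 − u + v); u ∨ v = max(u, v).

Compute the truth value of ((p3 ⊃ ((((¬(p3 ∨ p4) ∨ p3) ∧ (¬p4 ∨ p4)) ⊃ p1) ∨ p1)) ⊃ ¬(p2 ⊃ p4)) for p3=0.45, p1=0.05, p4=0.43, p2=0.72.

(p3 ∨ p4) = max(0.45, 0.43) = 0.45
¬(p3 ∨ p4): Łukasiewicz ¬ gives 1 − 0.45 = 0.55
(¬(p3 ∨ p4) ∨ p3) = max(0.55, 0.45) = 0.55
¬p4: Łukasiewicz ¬ gives 1 − 0.43 = 0.57
(¬p4 ∨ p4) = max(0.57, 0.43) = 0.57
((¬(p3 ∨ p4) ∨ p3) ∧ (¬p4 ∨ p4)) = min(0.55, 0.57) = 0.55
(((¬(p3 ∨ p4) ∨ p3) ∧ (¬p4 ∨ p4)) ⊃ p1): min(1, 1 − 0.55 + 0.05) = 0.5
((((¬(p3 ∨ p4) ∨ p3) ∧ (¬p4 ∨ p4)) ⊃ p1) ∨ p1) = max(0.5, 0.05) = 0.5
(p3 ⊃ ((((¬(p3 ∨ p4) ∨ p3) ∧ (¬p4 ∨ p4)) ⊃ p1) ∨ p1)): min(1, 1 − 0.45 + 0.5) = 1
(p2 ⊃ p4): min(1, 1 − 0.72 + 0.43) = 0.71
¬(p2 ⊃ p4): Łukasiewicz ¬ gives 1 − 0.71 = 0.29
((p3 ⊃ ((((¬(p3 ∨ p4) ∨ p3) ∧ (¬p4 ∨ p4)) ⊃ p1) ∨ p1)) ⊃ ¬(p2 ⊃ p4)): min(1, 1 − 1 + 0.29) = 0.29

0.29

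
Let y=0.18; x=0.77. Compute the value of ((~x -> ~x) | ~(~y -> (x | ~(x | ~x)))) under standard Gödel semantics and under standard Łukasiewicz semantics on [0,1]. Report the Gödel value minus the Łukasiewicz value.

Gödel evaluation:
  ~x: Gödel ¬ of 0.77 = 0 (operand ≠ 0)
  ~x: Gödel ¬ of 0.77 = 0 (operand ≠ 0)
  (~x -> ~x): 0 ≤ 0, so result = 1
  ~y: Gödel ¬ of 0.18 = 0 (operand ≠ 0)
  ~x: Gödel ¬ of 0.77 = 0 (operand ≠ 0)
  (x | ~x) = max(0.77, 0) = 0.77
  ~(x | ~x): Gödel ¬ of 0.77 = 0 (operand ≠ 0)
  (x | ~(x | ~x)) = max(0.77, 0) = 0.77
  (~y -> (x | ~(x | ~x))): 0 ≤ 0.77, so result = 1
  ~(~y -> (x | ~(x | ~x))): Gödel ¬ of 1 = 0 (operand ≠ 0)
  ((~x -> ~x) | ~(~y -> (x | ~(x | ~x)))) = max(1, 0) = 1
  Gödel value = 1
Łukasiewicz evaluation:
  ~x: Łukasiewicz ¬ gives 1 − 0.77 = 0.23
  ~x: Łukasiewicz ¬ gives 1 − 0.77 = 0.23
  (~x -> ~x): min(1, 1 − 0.23 + 0.23) = 1
  ~y: Łukasiewicz ¬ gives 1 − 0.18 = 0.82
  ~x: Łukasiewicz ¬ gives 1 − 0.77 = 0.23
  (x | ~x) = max(0.77, 0.23) = 0.77
  ~(x | ~x): Łukasiewicz ¬ gives 1 − 0.77 = 0.23
  (x | ~(x | ~x)) = max(0.77, 0.23) = 0.77
  (~y -> (x | ~(x | ~x))): min(1, 1 − 0.82 + 0.77) = 0.95
  ~(~y -> (x | ~(x | ~x))): Łukasiewicz ¬ gives 1 − 0.95 = 0.05
  ((~x -> ~x) | ~(~y -> (x | ~(x | ~x)))) = max(1, 0.05) = 1
  Łukasiewicz value = 1
Difference: 1 − 1 = 0.00

0.00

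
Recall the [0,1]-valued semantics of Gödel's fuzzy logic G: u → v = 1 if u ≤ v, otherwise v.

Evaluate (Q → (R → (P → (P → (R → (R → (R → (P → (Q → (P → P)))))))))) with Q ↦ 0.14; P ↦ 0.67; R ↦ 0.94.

1.00

(P → P): 0.67 ≤ 0.67, so result = 1
(Q → (P → P)): 0.14 ≤ 1, so result = 1
(P → (Q → (P → P))): 0.67 ≤ 1, so result = 1
(R → (P → (Q → (P → P)))): 0.94 ≤ 1, so result = 1
(R → (R → (P → (Q → (P → P))))): 0.94 ≤ 1, so result = 1
(R → (R → (R → (P → (Q → (P → P)))))): 0.94 ≤ 1, so result = 1
(P → (R → (R → (R → (P → (Q → (P → P))))))): 0.67 ≤ 1, so result = 1
(P → (P → (R → (R → (R → (P → (Q → (P → P)))))))): 0.67 ≤ 1, so result = 1
(R → (P → (P → (R → (R → (R → (P → (Q → (P → P))))))))): 0.94 ≤ 1, so result = 1
(Q → (R → (P → (P → (R → (R → (R → (P → (Q → (P → P)))))))))): 0.14 ≤ 1, so result = 1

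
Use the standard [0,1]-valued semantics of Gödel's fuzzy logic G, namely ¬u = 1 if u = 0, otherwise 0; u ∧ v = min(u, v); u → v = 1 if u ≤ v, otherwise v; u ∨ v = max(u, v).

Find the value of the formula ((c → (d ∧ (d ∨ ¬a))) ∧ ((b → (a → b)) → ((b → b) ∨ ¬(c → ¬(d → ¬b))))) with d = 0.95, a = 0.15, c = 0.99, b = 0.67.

0.95

¬a: Gödel ¬ of 0.15 = 0 (operand ≠ 0)
(d ∨ ¬a) = max(0.95, 0) = 0.95
(d ∧ (d ∨ ¬a)) = min(0.95, 0.95) = 0.95
(c → (d ∧ (d ∨ ¬a))): 0.99 > 0.95, so result = 0.95
(a → b): 0.15 ≤ 0.67, so result = 1
(b → (a → b)): 0.67 ≤ 1, so result = 1
(b → b): 0.67 ≤ 0.67, so result = 1
¬b: Gödel ¬ of 0.67 = 0 (operand ≠ 0)
(d → ¬b): 0.95 > 0, so result = 0
¬(d → ¬b): Gödel ¬ of 0 = 1 (operand is 0)
(c → ¬(d → ¬b)): 0.99 ≤ 1, so result = 1
¬(c → ¬(d → ¬b)): Gödel ¬ of 1 = 0 (operand ≠ 0)
((b → b) ∨ ¬(c → ¬(d → ¬b))) = max(1, 0) = 1
((b → (a → b)) → ((b → b) ∨ ¬(c → ¬(d → ¬b)))): 1 ≤ 1, so result = 1
((c → (d ∧ (d ∨ ¬a))) ∧ ((b → (a → b)) → ((b → b) ∨ ¬(c → ¬(d → ¬b))))) = min(0.95, 1) = 0.95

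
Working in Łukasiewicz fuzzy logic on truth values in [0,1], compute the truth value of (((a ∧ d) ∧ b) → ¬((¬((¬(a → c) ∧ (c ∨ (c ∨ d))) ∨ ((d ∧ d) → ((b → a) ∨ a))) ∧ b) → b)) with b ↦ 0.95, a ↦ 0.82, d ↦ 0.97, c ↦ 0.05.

0.18

(a ∧ d) = min(0.82, 0.97) = 0.82
((a ∧ d) ∧ b) = min(0.82, 0.95) = 0.82
(a → c): min(1, 1 − 0.82 + 0.05) = 0.23
¬(a → c): Łukasiewicz ¬ gives 1 − 0.23 = 0.77
(c ∨ d) = max(0.05, 0.97) = 0.97
(c ∨ (c ∨ d)) = max(0.05, 0.97) = 0.97
(¬(a → c) ∧ (c ∨ (c ∨ d))) = min(0.77, 0.97) = 0.77
(d ∧ d) = min(0.97, 0.97) = 0.97
(b → a): min(1, 1 − 0.95 + 0.82) = 0.87
((b → a) ∨ a) = max(0.87, 0.82) = 0.87
((d ∧ d) → ((b → a) ∨ a)): min(1, 1 − 0.97 + 0.87) = 0.9
((¬(a → c) ∧ (c ∨ (c ∨ d))) ∨ ((d ∧ d) → ((b → a) ∨ a))) = max(0.77, 0.9) = 0.9
¬((¬(a → c) ∧ (c ∨ (c ∨ d))) ∨ ((d ∧ d) → ((b → a) ∨ a))): Łukasiewicz ¬ gives 1 − 0.9 = 0.1
(¬((¬(a → c) ∧ (c ∨ (c ∨ d))) ∨ ((d ∧ d) → ((b → a) ∨ a))) ∧ b) = min(0.1, 0.95) = 0.1
((¬((¬(a → c) ∧ (c ∨ (c ∨ d))) ∨ ((d ∧ d) → ((b → a) ∨ a))) ∧ b) → b): min(1, 1 − 0.1 + 0.95) = 1
¬((¬((¬(a → c) ∧ (c ∨ (c ∨ d))) ∨ ((d ∧ d) → ((b → a) ∨ a))) ∧ b) → b): Łukasiewicz ¬ gives 1 − 1 = 0
(((a ∧ d) ∧ b) → ¬((¬((¬(a → c) ∧ (c ∨ (c ∨ d))) ∨ ((d ∧ d) → ((b → a) ∨ a))) ∧ b) → b)): min(1, 1 − 0.82 + 0) = 0.18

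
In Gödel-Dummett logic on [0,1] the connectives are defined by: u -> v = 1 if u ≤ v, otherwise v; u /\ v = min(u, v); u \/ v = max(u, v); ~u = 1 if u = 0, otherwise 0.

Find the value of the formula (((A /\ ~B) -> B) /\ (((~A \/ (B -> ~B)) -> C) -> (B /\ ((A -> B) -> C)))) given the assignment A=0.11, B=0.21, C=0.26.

~B: Gödel ¬ of 0.21 = 0 (operand ≠ 0)
(A /\ ~B) = min(0.11, 0) = 0
((A /\ ~B) -> B): 0 ≤ 0.21, so result = 1
~A: Gödel ¬ of 0.11 = 0 (operand ≠ 0)
~B: Gödel ¬ of 0.21 = 0 (operand ≠ 0)
(B -> ~B): 0.21 > 0, so result = 0
(~A \/ (B -> ~B)) = max(0, 0) = 0
((~A \/ (B -> ~B)) -> C): 0 ≤ 0.26, so result = 1
(A -> B): 0.11 ≤ 0.21, so result = 1
((A -> B) -> C): 1 > 0.26, so result = 0.26
(B /\ ((A -> B) -> C)) = min(0.21, 0.26) = 0.21
(((~A \/ (B -> ~B)) -> C) -> (B /\ ((A -> B) -> C))): 1 > 0.21, so result = 0.21
(((A /\ ~B) -> B) /\ (((~A \/ (B -> ~B)) -> C) -> (B /\ ((A -> B) -> C)))) = min(1, 0.21) = 0.21

0.21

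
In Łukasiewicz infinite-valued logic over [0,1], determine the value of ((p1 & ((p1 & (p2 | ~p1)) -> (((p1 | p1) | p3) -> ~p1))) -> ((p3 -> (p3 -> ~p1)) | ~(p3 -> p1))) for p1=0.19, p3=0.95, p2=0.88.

1.00

~p1: Łukasiewicz ¬ gives 1 − 0.19 = 0.81
(p2 | ~p1) = max(0.88, 0.81) = 0.88
(p1 & (p2 | ~p1)) = min(0.19, 0.88) = 0.19
(p1 | p1) = max(0.19, 0.19) = 0.19
((p1 | p1) | p3) = max(0.19, 0.95) = 0.95
~p1: Łukasiewicz ¬ gives 1 − 0.19 = 0.81
(((p1 | p1) | p3) -> ~p1): min(1, 1 − 0.95 + 0.81) = 0.86
((p1 & (p2 | ~p1)) -> (((p1 | p1) | p3) -> ~p1)): min(1, 1 − 0.19 + 0.86) = 1
(p1 & ((p1 & (p2 | ~p1)) -> (((p1 | p1) | p3) -> ~p1))) = min(0.19, 1) = 0.19
~p1: Łukasiewicz ¬ gives 1 − 0.19 = 0.81
(p3 -> ~p1): min(1, 1 − 0.95 + 0.81) = 0.86
(p3 -> (p3 -> ~p1)): min(1, 1 − 0.95 + 0.86) = 0.91
(p3 -> p1): min(1, 1 − 0.95 + 0.19) = 0.24
~(p3 -> p1): Łukasiewicz ¬ gives 1 − 0.24 = 0.76
((p3 -> (p3 -> ~p1)) | ~(p3 -> p1)) = max(0.91, 0.76) = 0.91
((p1 & ((p1 & (p2 | ~p1)) -> (((p1 | p1) | p3) -> ~p1))) -> ((p3 -> (p3 -> ~p1)) | ~(p3 -> p1))): min(1, 1 − 0.19 + 0.91) = 1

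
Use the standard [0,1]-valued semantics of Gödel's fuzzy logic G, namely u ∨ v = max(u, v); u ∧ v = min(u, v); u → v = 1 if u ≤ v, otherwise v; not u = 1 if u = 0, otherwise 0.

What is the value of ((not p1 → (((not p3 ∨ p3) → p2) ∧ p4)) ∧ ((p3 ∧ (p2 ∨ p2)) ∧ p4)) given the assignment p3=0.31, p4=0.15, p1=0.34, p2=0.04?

0.04

not p1: Gödel ¬ of 0.34 = 0 (operand ≠ 0)
not p3: Gödel ¬ of 0.31 = 0 (operand ≠ 0)
(not p3 ∨ p3) = max(0, 0.31) = 0.31
((not p3 ∨ p3) → p2): 0.31 > 0.04, so result = 0.04
(((not p3 ∨ p3) → p2) ∧ p4) = min(0.04, 0.15) = 0.04
(not p1 → (((not p3 ∨ p3) → p2) ∧ p4)): 0 ≤ 0.04, so result = 1
(p2 ∨ p2) = max(0.04, 0.04) = 0.04
(p3 ∧ (p2 ∨ p2)) = min(0.31, 0.04) = 0.04
((p3 ∧ (p2 ∨ p2)) ∧ p4) = min(0.04, 0.15) = 0.04
((not p1 → (((not p3 ∨ p3) → p2) ∧ p4)) ∧ ((p3 ∧ (p2 ∨ p2)) ∧ p4)) = min(1, 0.04) = 0.04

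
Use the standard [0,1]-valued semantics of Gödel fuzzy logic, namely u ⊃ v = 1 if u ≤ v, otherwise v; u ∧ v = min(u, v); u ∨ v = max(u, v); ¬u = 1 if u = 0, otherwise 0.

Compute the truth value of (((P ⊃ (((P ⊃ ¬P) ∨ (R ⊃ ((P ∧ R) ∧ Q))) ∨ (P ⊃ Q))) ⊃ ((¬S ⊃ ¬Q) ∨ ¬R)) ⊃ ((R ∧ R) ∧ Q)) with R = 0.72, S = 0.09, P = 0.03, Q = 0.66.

¬P: Gödel ¬ of 0.03 = 0 (operand ≠ 0)
(P ⊃ ¬P): 0.03 > 0, so result = 0
(P ∧ R) = min(0.03, 0.72) = 0.03
((P ∧ R) ∧ Q) = min(0.03, 0.66) = 0.03
(R ⊃ ((P ∧ R) ∧ Q)): 0.72 > 0.03, so result = 0.03
((P ⊃ ¬P) ∨ (R ⊃ ((P ∧ R) ∧ Q))) = max(0, 0.03) = 0.03
(P ⊃ Q): 0.03 ≤ 0.66, so result = 1
(((P ⊃ ¬P) ∨ (R ⊃ ((P ∧ R) ∧ Q))) ∨ (P ⊃ Q)) = max(0.03, 1) = 1
(P ⊃ (((P ⊃ ¬P) ∨ (R ⊃ ((P ∧ R) ∧ Q))) ∨ (P ⊃ Q))): 0.03 ≤ 1, so result = 1
¬S: Gödel ¬ of 0.09 = 0 (operand ≠ 0)
¬Q: Gödel ¬ of 0.66 = 0 (operand ≠ 0)
(¬S ⊃ ¬Q): 0 ≤ 0, so result = 1
¬R: Gödel ¬ of 0.72 = 0 (operand ≠ 0)
((¬S ⊃ ¬Q) ∨ ¬R) = max(1, 0) = 1
((P ⊃ (((P ⊃ ¬P) ∨ (R ⊃ ((P ∧ R) ∧ Q))) ∨ (P ⊃ Q))) ⊃ ((¬S ⊃ ¬Q) ∨ ¬R)): 1 ≤ 1, so result = 1
(R ∧ R) = min(0.72, 0.72) = 0.72
((R ∧ R) ∧ Q) = min(0.72, 0.66) = 0.66
(((P ⊃ (((P ⊃ ¬P) ∨ (R ⊃ ((P ∧ R) ∧ Q))) ∨ (P ⊃ Q))) ⊃ ((¬S ⊃ ¬Q) ∨ ¬R)) ⊃ ((R ∧ R) ∧ Q)): 1 > 0.66, so result = 0.66

0.66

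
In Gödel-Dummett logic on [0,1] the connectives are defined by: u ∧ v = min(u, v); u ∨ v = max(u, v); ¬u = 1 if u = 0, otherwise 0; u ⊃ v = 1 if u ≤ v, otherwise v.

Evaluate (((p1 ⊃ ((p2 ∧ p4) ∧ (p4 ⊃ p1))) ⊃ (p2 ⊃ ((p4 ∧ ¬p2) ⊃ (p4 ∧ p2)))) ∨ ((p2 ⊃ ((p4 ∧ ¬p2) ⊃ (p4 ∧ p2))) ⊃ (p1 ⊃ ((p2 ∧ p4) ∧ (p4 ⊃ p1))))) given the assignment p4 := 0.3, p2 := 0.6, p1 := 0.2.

1.00

(p2 ∧ p4) = min(0.6, 0.3) = 0.3
(p4 ⊃ p1): 0.3 > 0.2, so result = 0.2
((p2 ∧ p4) ∧ (p4 ⊃ p1)) = min(0.3, 0.2) = 0.2
(p1 ⊃ ((p2 ∧ p4) ∧ (p4 ⊃ p1))): 0.2 ≤ 0.2, so result = 1
¬p2: Gödel ¬ of 0.6 = 0 (operand ≠ 0)
(p4 ∧ ¬p2) = min(0.3, 0) = 0
(p4 ∧ p2) = min(0.3, 0.6) = 0.3
((p4 ∧ ¬p2) ⊃ (p4 ∧ p2)): 0 ≤ 0.3, so result = 1
(p2 ⊃ ((p4 ∧ ¬p2) ⊃ (p4 ∧ p2))): 0.6 ≤ 1, so result = 1
((p1 ⊃ ((p2 ∧ p4) ∧ (p4 ⊃ p1))) ⊃ (p2 ⊃ ((p4 ∧ ¬p2) ⊃ (p4 ∧ p2)))): 1 ≤ 1, so result = 1
¬p2: Gödel ¬ of 0.6 = 0 (operand ≠ 0)
(p4 ∧ ¬p2) = min(0.3, 0) = 0
(p4 ∧ p2) = min(0.3, 0.6) = 0.3
((p4 ∧ ¬p2) ⊃ (p4 ∧ p2)): 0 ≤ 0.3, so result = 1
(p2 ⊃ ((p4 ∧ ¬p2) ⊃ (p4 ∧ p2))): 0.6 ≤ 1, so result = 1
(p2 ∧ p4) = min(0.6, 0.3) = 0.3
(p4 ⊃ p1): 0.3 > 0.2, so result = 0.2
((p2 ∧ p4) ∧ (p4 ⊃ p1)) = min(0.3, 0.2) = 0.2
(p1 ⊃ ((p2 ∧ p4) ∧ (p4 ⊃ p1))): 0.2 ≤ 0.2, so result = 1
((p2 ⊃ ((p4 ∧ ¬p2) ⊃ (p4 ∧ p2))) ⊃ (p1 ⊃ ((p2 ∧ p4) ∧ (p4 ⊃ p1)))): 1 ≤ 1, so result = 1
(((p1 ⊃ ((p2 ∧ p4) ∧ (p4 ⊃ p1))) ⊃ (p2 ⊃ ((p4 ∧ ¬p2) ⊃ (p4 ∧ p2)))) ∨ ((p2 ⊃ ((p4 ∧ ¬p2) ⊃ (p4 ∧ p2))) ⊃ (p1 ⊃ ((p2 ∧ p4) ∧ (p4 ⊃ p1))))) = max(1, 1) = 1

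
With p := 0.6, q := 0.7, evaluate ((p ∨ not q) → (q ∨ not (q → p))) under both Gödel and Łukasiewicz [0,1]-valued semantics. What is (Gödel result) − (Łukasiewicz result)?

Gödel evaluation:
  not q: Gödel ¬ of 0.7 = 0 (operand ≠ 0)
  (p ∨ not q) = max(0.6, 0) = 0.6
  (q → p): 0.7 > 0.6, so result = 0.6
  not (q → p): Gödel ¬ of 0.6 = 0 (operand ≠ 0)
  (q ∨ not (q → p)) = max(0.7, 0) = 0.7
  ((p ∨ not q) → (q ∨ not (q → p))): 0.6 ≤ 0.7, so result = 1
  Gödel value = 1
Łukasiewicz evaluation:
  not q: Łukasiewicz ¬ gives 1 − 0.7 = 0.3
  (p ∨ not q) = max(0.6, 0.3) = 0.6
  (q → p): min(1, 1 − 0.7 + 0.6) = 0.9
  not (q → p): Łukasiewicz ¬ gives 1 − 0.9 = 0.1
  (q ∨ not (q → p)) = max(0.7, 0.1) = 0.7
  ((p ∨ not q) → (q ∨ not (q → p))): min(1, 1 − 0.6 + 0.7) = 1
  Łukasiewicz value = 1
Difference: 1 − 1 = 0.00

0.00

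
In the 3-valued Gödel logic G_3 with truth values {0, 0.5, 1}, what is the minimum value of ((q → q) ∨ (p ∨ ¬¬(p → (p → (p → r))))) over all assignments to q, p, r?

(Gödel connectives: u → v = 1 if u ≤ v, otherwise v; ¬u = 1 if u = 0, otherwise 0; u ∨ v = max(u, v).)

Every assignment gives 1. For instance at q = 0, p = 0, r = 0:
  (q → q): 0 ≤ 0, so result = 1
  (p → r): 0 ≤ 0, so result = 1
  (p → (p → r)): 0 ≤ 1, so result = 1
  (p → (p → (p → r))): 0 ≤ 1, so result = 1
  ¬(p → (p → (p → r))): Gödel ¬ of 1 = 0 (operand ≠ 0)
  ¬¬(p → (p → (p → r))): Gödel ¬ of 0 = 1 (operand is 0)
  (p ∨ ¬¬(p → (p → (p → r)))) = max(0, 1) = 1
  ((q → q) ∨ (p ∨ ¬¬(p → (p → (p → r))))) = max(1, 1) = 1
All 27 assignments give value 1 — the formula is a G_3-tautology.

1.00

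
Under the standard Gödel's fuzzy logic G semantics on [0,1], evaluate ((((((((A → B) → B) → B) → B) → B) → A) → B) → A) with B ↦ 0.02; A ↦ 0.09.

1.00

(A → B): 0.09 > 0.02, so result = 0.02
((A → B) → B): 0.02 ≤ 0.02, so result = 1
(((A → B) → B) → B): 1 > 0.02, so result = 0.02
((((A → B) → B) → B) → B): 0.02 ≤ 0.02, so result = 1
(((((A → B) → B) → B) → B) → B): 1 > 0.02, so result = 0.02
((((((A → B) → B) → B) → B) → B) → A): 0.02 ≤ 0.09, so result = 1
(((((((A → B) → B) → B) → B) → B) → A) → B): 1 > 0.02, so result = 0.02
((((((((A → B) → B) → B) → B) → B) → A) → B) → A): 0.02 ≤ 0.09, so result = 1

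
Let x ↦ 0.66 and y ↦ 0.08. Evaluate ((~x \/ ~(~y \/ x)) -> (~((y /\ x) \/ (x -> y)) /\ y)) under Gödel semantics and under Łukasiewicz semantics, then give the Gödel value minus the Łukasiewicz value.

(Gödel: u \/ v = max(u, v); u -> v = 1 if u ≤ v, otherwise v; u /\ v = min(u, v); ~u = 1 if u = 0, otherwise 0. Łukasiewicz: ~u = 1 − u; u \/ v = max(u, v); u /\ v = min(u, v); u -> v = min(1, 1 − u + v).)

0.26

Gödel evaluation:
  ~x: Gödel ¬ of 0.66 = 0 (operand ≠ 0)
  ~y: Gödel ¬ of 0.08 = 0 (operand ≠ 0)
  (~y \/ x) = max(0, 0.66) = 0.66
  ~(~y \/ x): Gödel ¬ of 0.66 = 0 (operand ≠ 0)
  (~x \/ ~(~y \/ x)) = max(0, 0) = 0
  (y /\ x) = min(0.08, 0.66) = 0.08
  (x -> y): 0.66 > 0.08, so result = 0.08
  ((y /\ x) \/ (x -> y)) = max(0.08, 0.08) = 0.08
  ~((y /\ x) \/ (x -> y)): Gödel ¬ of 0.08 = 0 (operand ≠ 0)
  (~((y /\ x) \/ (x -> y)) /\ y) = min(0, 0.08) = 0
  ((~x \/ ~(~y \/ x)) -> (~((y /\ x) \/ (x -> y)) /\ y)): 0 ≤ 0, so result = 1
  Gödel value = 1
Łukasiewicz evaluation:
  ~x: Łukasiewicz ¬ gives 1 − 0.66 = 0.34
  ~y: Łukasiewicz ¬ gives 1 − 0.08 = 0.92
  (~y \/ x) = max(0.92, 0.66) = 0.92
  ~(~y \/ x): Łukasiewicz ¬ gives 1 − 0.92 = 0.08
  (~x \/ ~(~y \/ x)) = max(0.34, 0.08) = 0.34
  (y /\ x) = min(0.08, 0.66) = 0.08
  (x -> y): min(1, 1 − 0.66 + 0.08) = 0.42
  ((y /\ x) \/ (x -> y)) = max(0.08, 0.42) = 0.42
  ~((y /\ x) \/ (x -> y)): Łukasiewicz ¬ gives 1 − 0.42 = 0.58
  (~((y /\ x) \/ (x -> y)) /\ y) = min(0.58, 0.08) = 0.08
  ((~x \/ ~(~y \/ x)) -> (~((y /\ x) \/ (x -> y)) /\ y)): min(1, 1 − 0.34 + 0.08) = 0.74
  Łukasiewicz value = 0.74
Difference: 1 − 0.74 = 0.26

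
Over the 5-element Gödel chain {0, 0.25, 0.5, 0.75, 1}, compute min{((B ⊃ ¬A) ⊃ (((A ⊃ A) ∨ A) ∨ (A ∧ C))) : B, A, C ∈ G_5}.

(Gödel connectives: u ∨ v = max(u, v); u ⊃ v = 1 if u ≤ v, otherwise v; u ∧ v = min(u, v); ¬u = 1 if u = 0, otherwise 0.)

1.00

Every assignment gives 1. For instance at B = 0, A = 0, C = 0:
  ¬A: Gödel ¬ of 0 = 1 (operand is 0)
  (B ⊃ ¬A): 0 ≤ 1, so result = 1
  (A ⊃ A): 0 ≤ 0, so result = 1
  ((A ⊃ A) ∨ A) = max(1, 0) = 1
  (A ∧ C) = min(0, 0) = 0
  (((A ⊃ A) ∨ A) ∨ (A ∧ C)) = max(1, 0) = 1
  ((B ⊃ ¬A) ⊃ (((A ⊃ A) ∨ A) ∨ (A ∧ C))): 1 ≤ 1, so result = 1
All 125 assignments give value 1 — the formula is a G_5-tautology.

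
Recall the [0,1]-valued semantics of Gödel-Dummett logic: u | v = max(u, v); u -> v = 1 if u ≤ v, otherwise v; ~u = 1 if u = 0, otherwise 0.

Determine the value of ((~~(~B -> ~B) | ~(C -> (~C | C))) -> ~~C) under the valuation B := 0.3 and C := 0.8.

1.00

~B: Gödel ¬ of 0.3 = 0 (operand ≠ 0)
~B: Gödel ¬ of 0.3 = 0 (operand ≠ 0)
(~B -> ~B): 0 ≤ 0, so result = 1
~(~B -> ~B): Gödel ¬ of 1 = 0 (operand ≠ 0)
~~(~B -> ~B): Gödel ¬ of 0 = 1 (operand is 0)
~C: Gödel ¬ of 0.8 = 0 (operand ≠ 0)
(~C | C) = max(0, 0.8) = 0.8
(C -> (~C | C)): 0.8 ≤ 0.8, so result = 1
~(C -> (~C | C)): Gödel ¬ of 1 = 0 (operand ≠ 0)
(~~(~B -> ~B) | ~(C -> (~C | C))) = max(1, 0) = 1
~C: Gödel ¬ of 0.8 = 0 (operand ≠ 0)
~~C: Gödel ¬ of 0 = 1 (operand is 0)
((~~(~B -> ~B) | ~(C -> (~C | C))) -> ~~C): 1 ≤ 1, so result = 1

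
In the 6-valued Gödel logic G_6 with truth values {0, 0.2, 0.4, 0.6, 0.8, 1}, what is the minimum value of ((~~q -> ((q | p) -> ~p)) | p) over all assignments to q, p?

The minimum is attained at q = 0.2, p = 0.2:
  ~q: Gödel ¬ of 0.2 = 0 (operand ≠ 0)
  ~~q: Gödel ¬ of 0 = 1 (operand is 0)
  (q | p) = max(0.2, 0.2) = 0.2
  ~p: Gödel ¬ of 0.2 = 0 (operand ≠ 0)
  ((q | p) -> ~p): 0.2 > 0, so result = 0
  (~~q -> ((q | p) -> ~p)): 1 > 0, so result = 0
  ((~~q -> ((q | p) -> ~p)) | p) = max(0, 0.2) = 0.2
Checking all 36 assignments confirms none give a value below 0.20.

0.20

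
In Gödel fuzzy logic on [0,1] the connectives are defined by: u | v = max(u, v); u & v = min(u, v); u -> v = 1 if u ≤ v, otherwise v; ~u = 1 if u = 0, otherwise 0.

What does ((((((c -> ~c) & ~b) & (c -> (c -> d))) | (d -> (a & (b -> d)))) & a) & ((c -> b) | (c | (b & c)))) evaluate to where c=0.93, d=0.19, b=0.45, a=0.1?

0.10

~c: Gödel ¬ of 0.93 = 0 (operand ≠ 0)
(c -> ~c): 0.93 > 0, so result = 0
~b: Gödel ¬ of 0.45 = 0 (operand ≠ 0)
((c -> ~c) & ~b) = min(0, 0) = 0
(c -> d): 0.93 > 0.19, so result = 0.19
(c -> (c -> d)): 0.93 > 0.19, so result = 0.19
(((c -> ~c) & ~b) & (c -> (c -> d))) = min(0, 0.19) = 0
(b -> d): 0.45 > 0.19, so result = 0.19
(a & (b -> d)) = min(0.1, 0.19) = 0.1
(d -> (a & (b -> d))): 0.19 > 0.1, so result = 0.1
((((c -> ~c) & ~b) & (c -> (c -> d))) | (d -> (a & (b -> d)))) = max(0, 0.1) = 0.1
(((((c -> ~c) & ~b) & (c -> (c -> d))) | (d -> (a & (b -> d)))) & a) = min(0.1, 0.1) = 0.1
(c -> b): 0.93 > 0.45, so result = 0.45
(b & c) = min(0.45, 0.93) = 0.45
(c | (b & c)) = max(0.93, 0.45) = 0.93
((c -> b) | (c | (b & c))) = max(0.45, 0.93) = 0.93
((((((c -> ~c) & ~b) & (c -> (c -> d))) | (d -> (a & (b -> d)))) & a) & ((c -> b) | (c | (b & c)))) = min(0.1, 0.93) = 0.1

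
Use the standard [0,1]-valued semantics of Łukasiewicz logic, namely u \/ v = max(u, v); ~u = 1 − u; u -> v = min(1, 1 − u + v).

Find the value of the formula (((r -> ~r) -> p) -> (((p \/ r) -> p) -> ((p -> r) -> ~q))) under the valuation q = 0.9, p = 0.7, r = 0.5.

0.60

~r: Łukasiewicz ¬ gives 1 − 0.5 = 0.5
(r -> ~r): min(1, 1 − 0.5 + 0.5) = 1
((r -> ~r) -> p): min(1, 1 − 1 + 0.7) = 0.7
(p \/ r) = max(0.7, 0.5) = 0.7
((p \/ r) -> p): min(1, 1 − 0.7 + 0.7) = 1
(p -> r): min(1, 1 − 0.7 + 0.5) = 0.8
~q: Łukasiewicz ¬ gives 1 − 0.9 = 0.1
((p -> r) -> ~q): min(1, 1 − 0.8 + 0.1) = 0.3
(((p \/ r) -> p) -> ((p -> r) -> ~q)): min(1, 1 − 1 + 0.3) = 0.3
(((r -> ~r) -> p) -> (((p \/ r) -> p) -> ((p -> r) -> ~q))): min(1, 1 − 0.7 + 0.3) = 0.6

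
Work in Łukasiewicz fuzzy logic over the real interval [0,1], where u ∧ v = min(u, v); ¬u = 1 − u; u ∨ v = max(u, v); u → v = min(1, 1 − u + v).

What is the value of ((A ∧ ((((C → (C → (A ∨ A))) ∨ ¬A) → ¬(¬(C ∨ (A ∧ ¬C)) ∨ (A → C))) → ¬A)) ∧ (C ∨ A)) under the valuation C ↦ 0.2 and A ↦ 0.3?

(A ∨ A) = max(0.3, 0.3) = 0.3
(C → (A ∨ A)): min(1, 1 − 0.2 + 0.3) = 1
(C → (C → (A ∨ A))): min(1, 1 − 0.2 + 1) = 1
¬A: Łukasiewicz ¬ gives 1 − 0.3 = 0.7
((C → (C → (A ∨ A))) ∨ ¬A) = max(1, 0.7) = 1
¬C: Łukasiewicz ¬ gives 1 − 0.2 = 0.8
(A ∧ ¬C) = min(0.3, 0.8) = 0.3
(C ∨ (A ∧ ¬C)) = max(0.2, 0.3) = 0.3
¬(C ∨ (A ∧ ¬C)): Łukasiewicz ¬ gives 1 − 0.3 = 0.7
(A → C): min(1, 1 − 0.3 + 0.2) = 0.9
(¬(C ∨ (A ∧ ¬C)) ∨ (A → C)) = max(0.7, 0.9) = 0.9
¬(¬(C ∨ (A ∧ ¬C)) ∨ (A → C)): Łukasiewicz ¬ gives 1 − 0.9 = 0.1
(((C → (C → (A ∨ A))) ∨ ¬A) → ¬(¬(C ∨ (A ∧ ¬C)) ∨ (A → C))): min(1, 1 − 1 + 0.1) = 0.1
¬A: Łukasiewicz ¬ gives 1 − 0.3 = 0.7
((((C → (C → (A ∨ A))) ∨ ¬A) → ¬(¬(C ∨ (A ∧ ¬C)) ∨ (A → C))) → ¬A): min(1, 1 − 0.1 + 0.7) = 1
(A ∧ ((((C → (C → (A ∨ A))) ∨ ¬A) → ¬(¬(C ∨ (A ∧ ¬C)) ∨ (A → C))) → ¬A)) = min(0.3, 1) = 0.3
(C ∨ A) = max(0.2, 0.3) = 0.3
((A ∧ ((((C → (C → (A ∨ A))) ∨ ¬A) → ¬(¬(C ∨ (A ∧ ¬C)) ∨ (A → C))) → ¬A)) ∧ (C ∨ A)) = min(0.3, 0.3) = 0.3

0.30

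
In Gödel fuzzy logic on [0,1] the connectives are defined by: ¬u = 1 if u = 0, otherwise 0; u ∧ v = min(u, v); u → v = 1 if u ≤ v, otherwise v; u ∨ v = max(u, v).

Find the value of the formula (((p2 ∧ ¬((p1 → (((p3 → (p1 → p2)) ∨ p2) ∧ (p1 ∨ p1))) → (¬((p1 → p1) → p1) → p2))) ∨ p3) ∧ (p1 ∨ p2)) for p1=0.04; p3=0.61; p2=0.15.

(p1 → p2): 0.04 ≤ 0.15, so result = 1
(p3 → (p1 → p2)): 0.61 ≤ 1, so result = 1
((p3 → (p1 → p2)) ∨ p2) = max(1, 0.15) = 1
(p1 ∨ p1) = max(0.04, 0.04) = 0.04
(((p3 → (p1 → p2)) ∨ p2) ∧ (p1 ∨ p1)) = min(1, 0.04) = 0.04
(p1 → (((p3 → (p1 → p2)) ∨ p2) ∧ (p1 ∨ p1))): 0.04 ≤ 0.04, so result = 1
(p1 → p1): 0.04 ≤ 0.04, so result = 1
((p1 → p1) → p1): 1 > 0.04, so result = 0.04
¬((p1 → p1) → p1): Gödel ¬ of 0.04 = 0 (operand ≠ 0)
(¬((p1 → p1) → p1) → p2): 0 ≤ 0.15, so result = 1
((p1 → (((p3 → (p1 → p2)) ∨ p2) ∧ (p1 ∨ p1))) → (¬((p1 → p1) → p1) → p2)): 1 ≤ 1, so result = 1
¬((p1 → (((p3 → (p1 → p2)) ∨ p2) ∧ (p1 ∨ p1))) → (¬((p1 → p1) → p1) → p2)): Gödel ¬ of 1 = 0 (operand ≠ 0)
(p2 ∧ ¬((p1 → (((p3 → (p1 → p2)) ∨ p2) ∧ (p1 ∨ p1))) → (¬((p1 → p1) → p1) → p2))) = min(0.15, 0) = 0
((p2 ∧ ¬((p1 → (((p3 → (p1 → p2)) ∨ p2) ∧ (p1 ∨ p1))) → (¬((p1 → p1) → p1) → p2))) ∨ p3) = max(0, 0.61) = 0.61
(p1 ∨ p2) = max(0.04, 0.15) = 0.15
(((p2 ∧ ¬((p1 → (((p3 → (p1 → p2)) ∨ p2) ∧ (p1 ∨ p1))) → (¬((p1 → p1) → p1) → p2))) ∨ p3) ∧ (p1 ∨ p2)) = min(0.61, 0.15) = 0.15

0.15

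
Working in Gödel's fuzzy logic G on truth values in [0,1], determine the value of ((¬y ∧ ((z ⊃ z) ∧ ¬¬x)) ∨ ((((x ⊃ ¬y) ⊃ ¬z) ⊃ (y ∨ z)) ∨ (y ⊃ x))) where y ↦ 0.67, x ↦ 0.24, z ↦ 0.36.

0.67

¬y: Gödel ¬ of 0.67 = 0 (operand ≠ 0)
(z ⊃ z): 0.36 ≤ 0.36, so result = 1
¬x: Gödel ¬ of 0.24 = 0 (operand ≠ 0)
¬¬x: Gödel ¬ of 0 = 1 (operand is 0)
((z ⊃ z) ∧ ¬¬x) = min(1, 1) = 1
(¬y ∧ ((z ⊃ z) ∧ ¬¬x)) = min(0, 1) = 0
¬y: Gödel ¬ of 0.67 = 0 (operand ≠ 0)
(x ⊃ ¬y): 0.24 > 0, so result = 0
¬z: Gödel ¬ of 0.36 = 0 (operand ≠ 0)
((x ⊃ ¬y) ⊃ ¬z): 0 ≤ 0, so result = 1
(y ∨ z) = max(0.67, 0.36) = 0.67
(((x ⊃ ¬y) ⊃ ¬z) ⊃ (y ∨ z)): 1 > 0.67, so result = 0.67
(y ⊃ x): 0.67 > 0.24, so result = 0.24
((((x ⊃ ¬y) ⊃ ¬z) ⊃ (y ∨ z)) ∨ (y ⊃ x)) = max(0.67, 0.24) = 0.67
((¬y ∧ ((z ⊃ z) ∧ ¬¬x)) ∨ ((((x ⊃ ¬y) ⊃ ¬z) ⊃ (y ∨ z)) ∨ (y ⊃ x))) = max(0, 0.67) = 0.67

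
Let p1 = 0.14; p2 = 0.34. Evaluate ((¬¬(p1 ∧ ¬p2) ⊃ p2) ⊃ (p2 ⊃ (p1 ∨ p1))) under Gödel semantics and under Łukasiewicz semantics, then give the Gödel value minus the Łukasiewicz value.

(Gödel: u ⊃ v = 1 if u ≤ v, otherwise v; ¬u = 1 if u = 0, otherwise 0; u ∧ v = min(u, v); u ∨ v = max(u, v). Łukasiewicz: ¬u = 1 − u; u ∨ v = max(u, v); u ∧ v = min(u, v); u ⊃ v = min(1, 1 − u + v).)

-0.66

Gödel evaluation:
  ¬p2: Gödel ¬ of 0.34 = 0 (operand ≠ 0)
  (p1 ∧ ¬p2) = min(0.14, 0) = 0
  ¬(p1 ∧ ¬p2): Gödel ¬ of 0 = 1 (operand is 0)
  ¬¬(p1 ∧ ¬p2): Gödel ¬ of 1 = 0 (operand ≠ 0)
  (¬¬(p1 ∧ ¬p2) ⊃ p2): 0 ≤ 0.34, so result = 1
  (p1 ∨ p1) = max(0.14, 0.14) = 0.14
  (p2 ⊃ (p1 ∨ p1)): 0.34 > 0.14, so result = 0.14
  ((¬¬(p1 ∧ ¬p2) ⊃ p2) ⊃ (p2 ⊃ (p1 ∨ p1))): 1 > 0.14, so result = 0.14
  Gödel value = 0.14
Łukasiewicz evaluation:
  ¬p2: Łukasiewicz ¬ gives 1 − 0.34 = 0.66
  (p1 ∧ ¬p2) = min(0.14, 0.66) = 0.14
  ¬(p1 ∧ ¬p2): Łukasiewicz ¬ gives 1 − 0.14 = 0.86
  ¬¬(p1 ∧ ¬p2): Łukasiewicz ¬ gives 1 − 0.86 = 0.14
  (¬¬(p1 ∧ ¬p2) ⊃ p2): min(1, 1 − 0.14 + 0.34) = 1
  (p1 ∨ p1) = max(0.14, 0.14) = 0.14
  (p2 ⊃ (p1 ∨ p1)): min(1, 1 − 0.34 + 0.14) = 0.8
  ((¬¬(p1 ∧ ¬p2) ⊃ p2) ⊃ (p2 ⊃ (p1 ∨ p1))): min(1, 1 − 1 + 0.8) = 0.8
  Łukasiewicz value = 0.8
Difference: 0.14 − 0.8 = -0.66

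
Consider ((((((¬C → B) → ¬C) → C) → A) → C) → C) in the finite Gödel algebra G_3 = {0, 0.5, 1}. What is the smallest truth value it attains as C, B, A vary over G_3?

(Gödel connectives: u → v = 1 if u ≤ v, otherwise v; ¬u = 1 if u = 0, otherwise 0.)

0.50

The minimum is attained at C = 0.5, B = 0, A = 0:
  ¬C: Gödel ¬ of 0.5 = 0 (operand ≠ 0)
  (¬C → B): 0 ≤ 0, so result = 1
  ¬C: Gödel ¬ of 0.5 = 0 (operand ≠ 0)
  ((¬C → B) → ¬C): 1 > 0, so result = 0
  (((¬C → B) → ¬C) → C): 0 ≤ 0.5, so result = 1
  ((((¬C → B) → ¬C) → C) → A): 1 > 0, so result = 0
  (((((¬C → B) → ¬C) → C) → A) → C): 0 ≤ 0.5, so result = 1
  ((((((¬C → B) → ¬C) → C) → A) → C) → C): 1 > 0.5, so result = 0.5
Checking all 27 assignments confirms none give a value below 0.50.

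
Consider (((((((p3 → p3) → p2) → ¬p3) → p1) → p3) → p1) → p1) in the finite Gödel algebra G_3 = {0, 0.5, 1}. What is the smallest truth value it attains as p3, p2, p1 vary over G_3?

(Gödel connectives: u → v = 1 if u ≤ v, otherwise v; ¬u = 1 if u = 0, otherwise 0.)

The minimum is attained at p3 = 0, p2 = 0, p1 = 0.5:
  (p3 → p3): 0 ≤ 0, so result = 1
  ((p3 → p3) → p2): 1 > 0, so result = 0
  ¬p3: Gödel ¬ of 0 = 1 (operand is 0)
  (((p3 → p3) → p2) → ¬p3): 0 ≤ 1, so result = 1
  ((((p3 → p3) → p2) → ¬p3) → p1): 1 > 0.5, so result = 0.5
  (((((p3 → p3) → p2) → ¬p3) → p1) → p3): 0.5 > 0, so result = 0
  ((((((p3 → p3) → p2) → ¬p3) → p1) → p3) → p1): 0 ≤ 0.5, so result = 1
  (((((((p3 → p3) → p2) → ¬p3) → p1) → p3) → p1) → p1): 1 > 0.5, so result = 0.5
Checking all 27 assignments confirms none give a value below 0.50.

0.50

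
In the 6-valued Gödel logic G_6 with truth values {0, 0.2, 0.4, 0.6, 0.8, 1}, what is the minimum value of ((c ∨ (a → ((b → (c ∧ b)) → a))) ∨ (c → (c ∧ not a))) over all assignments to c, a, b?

Every assignment gives 1. For instance at c = 0, a = 0, b = 0:
  (c ∧ b) = min(0, 0) = 0
  (b → (c ∧ b)): 0 ≤ 0, so result = 1
  ((b → (c ∧ b)) → a): 1 > 0, so result = 0
  (a → ((b → (c ∧ b)) → a)): 0 ≤ 0, so result = 1
  (c ∨ (a → ((b → (c ∧ b)) → a))) = max(0, 1) = 1
  not a: Gödel ¬ of 0 = 1 (operand is 0)
  (c ∧ not a) = min(0, 1) = 0
  (c → (c ∧ not a)): 0 ≤ 0, so result = 1
  ((c ∨ (a → ((b → (c ∧ b)) → a))) ∨ (c → (c ∧ not a))) = max(1, 1) = 1
All 216 assignments give value 1 — the formula is a G_6-tautology.

1.00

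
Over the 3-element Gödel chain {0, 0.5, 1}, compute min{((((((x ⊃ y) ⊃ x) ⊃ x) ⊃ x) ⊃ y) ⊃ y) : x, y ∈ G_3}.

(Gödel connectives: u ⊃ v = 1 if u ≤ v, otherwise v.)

The minimum is attained at x = 0, y = 0:
  (x ⊃ y): 0 ≤ 0, so result = 1
  ((x ⊃ y) ⊃ x): 1 > 0, so result = 0
  (((x ⊃ y) ⊃ x) ⊃ x): 0 ≤ 0, so result = 1
  ((((x ⊃ y) ⊃ x) ⊃ x) ⊃ x): 1 > 0, so result = 0
  (((((x ⊃ y) ⊃ x) ⊃ x) ⊃ x) ⊃ y): 0 ≤ 0, so result = 1
  ((((((x ⊃ y) ⊃ x) ⊃ x) ⊃ x) ⊃ y) ⊃ y): 1 > 0, so result = 0
Checking all 9 assignments confirms none give a value below 0.00.

0.00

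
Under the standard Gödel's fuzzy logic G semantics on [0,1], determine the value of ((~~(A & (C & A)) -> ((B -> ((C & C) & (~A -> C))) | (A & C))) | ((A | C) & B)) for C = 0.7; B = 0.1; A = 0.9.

(C & A) = min(0.7, 0.9) = 0.7
(A & (C & A)) = min(0.9, 0.7) = 0.7
~(A & (C & A)): Gödel ¬ of 0.7 = 0 (operand ≠ 0)
~~(A & (C & A)): Gödel ¬ of 0 = 1 (operand is 0)
(C & C) = min(0.7, 0.7) = 0.7
~A: Gödel ¬ of 0.9 = 0 (operand ≠ 0)
(~A -> C): 0 ≤ 0.7, so result = 1
((C & C) & (~A -> C)) = min(0.7, 1) = 0.7
(B -> ((C & C) & (~A -> C))): 0.1 ≤ 0.7, so result = 1
(A & C) = min(0.9, 0.7) = 0.7
((B -> ((C & C) & (~A -> C))) | (A & C)) = max(1, 0.7) = 1
(~~(A & (C & A)) -> ((B -> ((C & C) & (~A -> C))) | (A & C))): 1 ≤ 1, so result = 1
(A | C) = max(0.9, 0.7) = 0.9
((A | C) & B) = min(0.9, 0.1) = 0.1
((~~(A & (C & A)) -> ((B -> ((C & C) & (~A -> C))) | (A & C))) | ((A | C) & B)) = max(1, 0.1) = 1

1.00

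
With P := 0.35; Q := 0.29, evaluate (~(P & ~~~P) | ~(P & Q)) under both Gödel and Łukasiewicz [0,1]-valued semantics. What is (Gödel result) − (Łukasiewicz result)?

0.29

Gödel evaluation:
  ~P: Gödel ¬ of 0.35 = 0 (operand ≠ 0)
  ~~P: Gödel ¬ of 0 = 1 (operand is 0)
  ~~~P: Gödel ¬ of 1 = 0 (operand ≠ 0)
  (P & ~~~P) = min(0.35, 0) = 0
  ~(P & ~~~P): Gödel ¬ of 0 = 1 (operand is 0)
  (P & Q) = min(0.35, 0.29) = 0.29
  ~(P & Q): Gödel ¬ of 0.29 = 0 (operand ≠ 0)
  (~(P & ~~~P) | ~(P & Q)) = max(1, 0) = 1
  Gödel value = 1
Łukasiewicz evaluation:
  ~P: Łukasiewicz ¬ gives 1 − 0.35 = 0.65
  ~~P: Łukasiewicz ¬ gives 1 − 0.65 = 0.35
  ~~~P: Łukasiewicz ¬ gives 1 − 0.35 = 0.65
  (P & ~~~P) = min(0.35, 0.65) = 0.35
  ~(P & ~~~P): Łukasiewicz ¬ gives 1 − 0.35 = 0.65
  (P & Q) = min(0.35, 0.29) = 0.29
  ~(P & Q): Łukasiewicz ¬ gives 1 − 0.29 = 0.71
  (~(P & ~~~P) | ~(P & Q)) = max(0.65, 0.71) = 0.71
  Łukasiewicz value = 0.71
Difference: 1 − 0.71 = 0.29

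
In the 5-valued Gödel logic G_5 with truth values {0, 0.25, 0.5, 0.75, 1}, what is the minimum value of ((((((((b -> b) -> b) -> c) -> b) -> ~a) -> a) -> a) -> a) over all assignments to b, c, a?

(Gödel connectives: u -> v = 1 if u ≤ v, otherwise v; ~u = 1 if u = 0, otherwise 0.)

The minimum is attained at b = 0, c = 0, a = 0:
  (b -> b): 0 ≤ 0, so result = 1
  ((b -> b) -> b): 1 > 0, so result = 0
  (((b -> b) -> b) -> c): 0 ≤ 0, so result = 1
  ((((b -> b) -> b) -> c) -> b): 1 > 0, so result = 0
  ~a: Gödel ¬ of 0 = 1 (operand is 0)
  (((((b -> b) -> b) -> c) -> b) -> ~a): 0 ≤ 1, so result = 1
  ((((((b -> b) -> b) -> c) -> b) -> ~a) -> a): 1 > 0, so result = 0
  (((((((b -> b) -> b) -> c) -> b) -> ~a) -> a) -> a): 0 ≤ 0, so result = 1
  ((((((((b -> b) -> b) -> c) -> b) -> ~a) -> a) -> a) -> a): 1 > 0, so result = 0
Checking all 125 assignments confirms none give a value below 0.00.

0.00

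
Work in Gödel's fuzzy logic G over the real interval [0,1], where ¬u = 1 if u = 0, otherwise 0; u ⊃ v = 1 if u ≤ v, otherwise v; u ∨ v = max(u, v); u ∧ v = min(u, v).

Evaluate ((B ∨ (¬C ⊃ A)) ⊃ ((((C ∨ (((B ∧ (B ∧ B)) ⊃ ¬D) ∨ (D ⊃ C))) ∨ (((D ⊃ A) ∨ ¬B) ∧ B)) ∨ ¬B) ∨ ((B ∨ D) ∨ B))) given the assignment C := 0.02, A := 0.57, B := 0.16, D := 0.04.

0.16

¬C: Gödel ¬ of 0.02 = 0 (operand ≠ 0)
(¬C ⊃ A): 0 ≤ 0.57, so result = 1
(B ∨ (¬C ⊃ A)) = max(0.16, 1) = 1
(B ∧ B) = min(0.16, 0.16) = 0.16
(B ∧ (B ∧ B)) = min(0.16, 0.16) = 0.16
¬D: Gödel ¬ of 0.04 = 0 (operand ≠ 0)
((B ∧ (B ∧ B)) ⊃ ¬D): 0.16 > 0, so result = 0
(D ⊃ C): 0.04 > 0.02, so result = 0.02
(((B ∧ (B ∧ B)) ⊃ ¬D) ∨ (D ⊃ C)) = max(0, 0.02) = 0.02
(C ∨ (((B ∧ (B ∧ B)) ⊃ ¬D) ∨ (D ⊃ C))) = max(0.02, 0.02) = 0.02
(D ⊃ A): 0.04 ≤ 0.57, so result = 1
¬B: Gödel ¬ of 0.16 = 0 (operand ≠ 0)
((D ⊃ A) ∨ ¬B) = max(1, 0) = 1
(((D ⊃ A) ∨ ¬B) ∧ B) = min(1, 0.16) = 0.16
((C ∨ (((B ∧ (B ∧ B)) ⊃ ¬D) ∨ (D ⊃ C))) ∨ (((D ⊃ A) ∨ ¬B) ∧ B)) = max(0.02, 0.16) = 0.16
¬B: Gödel ¬ of 0.16 = 0 (operand ≠ 0)
(((C ∨ (((B ∧ (B ∧ B)) ⊃ ¬D) ∨ (D ⊃ C))) ∨ (((D ⊃ A) ∨ ¬B) ∧ B)) ∨ ¬B) = max(0.16, 0) = 0.16
(B ∨ D) = max(0.16, 0.04) = 0.16
((B ∨ D) ∨ B) = max(0.16, 0.16) = 0.16
((((C ∨ (((B ∧ (B ∧ B)) ⊃ ¬D) ∨ (D ⊃ C))) ∨ (((D ⊃ A) ∨ ¬B) ∧ B)) ∨ ¬B) ∨ ((B ∨ D) ∨ B)) = max(0.16, 0.16) = 0.16
((B ∨ (¬C ⊃ A)) ⊃ ((((C ∨ (((B ∧ (B ∧ B)) ⊃ ¬D) ∨ (D ⊃ C))) ∨ (((D ⊃ A) ∨ ¬B) ∧ B)) ∨ ¬B) ∨ ((B ∨ D) ∨ B))): 1 > 0.16, so result = 0.16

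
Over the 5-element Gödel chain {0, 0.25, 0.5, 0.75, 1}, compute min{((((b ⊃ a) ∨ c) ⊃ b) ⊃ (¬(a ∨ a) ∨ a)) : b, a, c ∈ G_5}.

The minimum is attained at b = 0.5, a = 0.25, c = 0:
  (b ⊃ a): 0.5 > 0.25, so result = 0.25
  ((b ⊃ a) ∨ c) = max(0.25, 0) = 0.25
  (((b ⊃ a) ∨ c) ⊃ b): 0.25 ≤ 0.5, so result = 1
  (a ∨ a) = max(0.25, 0.25) = 0.25
  ¬(a ∨ a): Gödel ¬ of 0.25 = 0 (operand ≠ 0)
  (¬(a ∨ a) ∨ a) = max(0, 0.25) = 0.25
  ((((b ⊃ a) ∨ c) ⊃ b) ⊃ (¬(a ∨ a) ∨ a)): 1 > 0.25, so result = 0.25
Checking all 125 assignments confirms none give a value below 0.25.

0.25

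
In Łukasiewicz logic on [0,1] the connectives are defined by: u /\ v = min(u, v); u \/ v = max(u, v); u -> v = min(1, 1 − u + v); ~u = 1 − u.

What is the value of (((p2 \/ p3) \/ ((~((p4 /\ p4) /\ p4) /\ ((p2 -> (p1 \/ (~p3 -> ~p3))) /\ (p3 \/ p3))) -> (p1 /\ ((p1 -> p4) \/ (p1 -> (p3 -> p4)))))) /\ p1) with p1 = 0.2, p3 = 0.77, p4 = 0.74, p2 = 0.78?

(p2 \/ p3) = max(0.78, 0.77) = 0.78
(p4 /\ p4) = min(0.74, 0.74) = 0.74
((p4 /\ p4) /\ p4) = min(0.74, 0.74) = 0.74
~((p4 /\ p4) /\ p4): Łukasiewicz ¬ gives 1 − 0.74 = 0.26
~p3: Łukasiewicz ¬ gives 1 − 0.77 = 0.23
~p3: Łukasiewicz ¬ gives 1 − 0.77 = 0.23
(~p3 -> ~p3): min(1, 1 − 0.23 + 0.23) = 1
(p1 \/ (~p3 -> ~p3)) = max(0.2, 1) = 1
(p2 -> (p1 \/ (~p3 -> ~p3))): min(1, 1 − 0.78 + 1) = 1
(p3 \/ p3) = max(0.77, 0.77) = 0.77
((p2 -> (p1 \/ (~p3 -> ~p3))) /\ (p3 \/ p3)) = min(1, 0.77) = 0.77
(~((p4 /\ p4) /\ p4) /\ ((p2 -> (p1 \/ (~p3 -> ~p3))) /\ (p3 \/ p3))) = min(0.26, 0.77) = 0.26
(p1 -> p4): min(1, 1 − 0.2 + 0.74) = 1
(p3 -> p4): min(1, 1 − 0.77 + 0.74) = 0.97
(p1 -> (p3 -> p4)): min(1, 1 − 0.2 + 0.97) = 1
((p1 -> p4) \/ (p1 -> (p3 -> p4))) = max(1, 1) = 1
(p1 /\ ((p1 -> p4) \/ (p1 -> (p3 -> p4)))) = min(0.2, 1) = 0.2
((~((p4 /\ p4) /\ p4) /\ ((p2 -> (p1 \/ (~p3 -> ~p3))) /\ (p3 \/ p3))) -> (p1 /\ ((p1 -> p4) \/ (p1 -> (p3 -> p4))))): min(1, 1 − 0.26 + 0.2) = 0.94
((p2 \/ p3) \/ ((~((p4 /\ p4) /\ p4) /\ ((p2 -> (p1 \/ (~p3 -> ~p3))) /\ (p3 \/ p3))) -> (p1 /\ ((p1 -> p4) \/ (p1 -> (p3 -> p4)))))) = max(0.78, 0.94) = 0.94
(((p2 \/ p3) \/ ((~((p4 /\ p4) /\ p4) /\ ((p2 -> (p1 \/ (~p3 -> ~p3))) /\ (p3 \/ p3))) -> (p1 /\ ((p1 -> p4) \/ (p1 -> (p3 -> p4)))))) /\ p1) = min(0.94, 0.2) = 0.2

0.20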